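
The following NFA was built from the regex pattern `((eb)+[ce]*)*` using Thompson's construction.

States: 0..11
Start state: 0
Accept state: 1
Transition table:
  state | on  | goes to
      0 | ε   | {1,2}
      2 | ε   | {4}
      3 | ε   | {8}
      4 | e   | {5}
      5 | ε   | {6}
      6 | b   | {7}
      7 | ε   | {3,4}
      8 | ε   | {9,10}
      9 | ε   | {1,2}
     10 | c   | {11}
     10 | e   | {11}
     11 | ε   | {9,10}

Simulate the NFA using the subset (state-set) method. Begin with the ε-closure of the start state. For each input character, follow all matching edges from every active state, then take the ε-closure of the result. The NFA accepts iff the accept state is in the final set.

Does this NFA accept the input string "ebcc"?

Answer: ACCEPT

Steps:
initial (ε-close {0}): {0,1,2,4}
'e' @ 1: {5,6}
'b' @ 2: {1,2,3,4,7,8,9,10}  [accepting]
'c' @ 3: {1,2,4,9,10,11}  [accepting]
'c' @ 4: {1,2,4,9,10,11}  [accepting]
end set {1,2,4,9,10,11} — state 1 in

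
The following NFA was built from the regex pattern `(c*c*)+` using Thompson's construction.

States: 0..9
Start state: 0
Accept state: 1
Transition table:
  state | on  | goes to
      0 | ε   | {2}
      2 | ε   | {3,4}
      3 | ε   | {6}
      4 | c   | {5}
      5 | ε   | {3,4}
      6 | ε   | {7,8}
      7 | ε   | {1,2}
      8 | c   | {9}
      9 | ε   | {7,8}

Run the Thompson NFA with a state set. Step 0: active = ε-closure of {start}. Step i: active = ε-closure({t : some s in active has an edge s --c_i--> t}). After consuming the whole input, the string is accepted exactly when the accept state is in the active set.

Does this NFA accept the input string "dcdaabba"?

Answer: REJECT

Derivation:
start: ε-closure({0}) = {0,1,2,3,4,6,7,8}
'd' @ 1: {}  — state set empty
rest 'cdaabba' ignored (set empty)
after full input: {}  (accept=1 not in)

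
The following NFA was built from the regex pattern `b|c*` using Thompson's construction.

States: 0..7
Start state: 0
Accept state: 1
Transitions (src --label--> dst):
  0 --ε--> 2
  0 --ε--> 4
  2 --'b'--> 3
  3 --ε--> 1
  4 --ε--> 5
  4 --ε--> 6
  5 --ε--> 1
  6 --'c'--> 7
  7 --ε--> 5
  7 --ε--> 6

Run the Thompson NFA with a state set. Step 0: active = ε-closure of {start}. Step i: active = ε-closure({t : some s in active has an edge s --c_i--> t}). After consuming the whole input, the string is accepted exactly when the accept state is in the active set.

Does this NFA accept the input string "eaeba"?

Answer: REJECT

Derivation:
start: ε-closure({0}) = {0,1,2,4,5,6}
'e' @ 1: {}  — no active states
rest 'aeba' ignored (set empty)
end set {} — state 1 not in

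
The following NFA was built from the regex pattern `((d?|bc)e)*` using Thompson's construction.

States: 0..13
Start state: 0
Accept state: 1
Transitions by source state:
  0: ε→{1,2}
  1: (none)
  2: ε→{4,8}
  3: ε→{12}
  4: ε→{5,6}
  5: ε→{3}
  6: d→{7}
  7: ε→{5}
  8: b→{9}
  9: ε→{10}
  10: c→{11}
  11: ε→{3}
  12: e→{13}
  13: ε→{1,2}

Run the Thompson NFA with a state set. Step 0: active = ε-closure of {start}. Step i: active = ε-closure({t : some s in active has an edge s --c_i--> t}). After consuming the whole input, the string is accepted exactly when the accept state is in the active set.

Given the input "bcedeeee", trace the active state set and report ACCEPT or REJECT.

Answer: ACCEPT

Derivation:
initial (ε-close {0}): {0,1,2,3,4,5,6,8,12}
'b' @ 1: {9,10}
'c' @ 2: {3,11,12}
'e' @ 3: {1,2,3,4,5,6,8,12,13}  (accept∈set)
'd' @ 4: {3,5,7,12}
'e' @ 5: {1,2,3,4,5,6,8,12,13}  (accept∈set)
'e' @ 6: {1,2,3,4,5,6,8,12,13}  (accept∈set)
'e' @ 7: {1,2,3,4,5,6,8,12,13}  (accept∈set)
'e' @ 8: {1,2,3,4,5,6,8,12,13}  (accept∈set)
after full input: {1,2,3,4,5,6,8,12,13}  (accept=1 in)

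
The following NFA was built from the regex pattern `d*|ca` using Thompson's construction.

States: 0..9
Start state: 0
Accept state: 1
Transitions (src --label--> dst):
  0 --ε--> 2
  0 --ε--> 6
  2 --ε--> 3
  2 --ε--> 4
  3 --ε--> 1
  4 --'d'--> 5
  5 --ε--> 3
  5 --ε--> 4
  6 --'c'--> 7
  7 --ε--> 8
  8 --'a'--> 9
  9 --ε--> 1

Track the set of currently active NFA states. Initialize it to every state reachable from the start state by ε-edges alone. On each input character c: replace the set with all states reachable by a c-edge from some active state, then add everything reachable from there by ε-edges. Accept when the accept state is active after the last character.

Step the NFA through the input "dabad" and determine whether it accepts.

Answer: REJECT

Trace:
start: ε-closure({0}) = {0,1,2,3,4,6}
'd' @ 1: {1,3,4,5}  (accept∈set)
'a' @ 2: {}  — dead — no transitions
rest 'bad' ignored (set empty)
final: {}; accept 1 not in set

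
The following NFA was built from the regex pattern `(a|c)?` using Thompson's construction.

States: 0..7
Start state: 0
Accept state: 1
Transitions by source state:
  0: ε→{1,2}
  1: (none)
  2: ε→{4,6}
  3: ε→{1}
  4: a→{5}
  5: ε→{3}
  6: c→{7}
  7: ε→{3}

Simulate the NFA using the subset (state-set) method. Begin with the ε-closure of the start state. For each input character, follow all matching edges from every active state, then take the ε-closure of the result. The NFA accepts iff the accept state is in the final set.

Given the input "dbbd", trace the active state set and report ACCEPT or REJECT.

start: ε-closure({0}) = {0,1,2,4,6}
'd' @ 1: {}  — no active states
rest 'bbd' ignored (set empty)
end set {} — state 1 not in

Answer: REJECT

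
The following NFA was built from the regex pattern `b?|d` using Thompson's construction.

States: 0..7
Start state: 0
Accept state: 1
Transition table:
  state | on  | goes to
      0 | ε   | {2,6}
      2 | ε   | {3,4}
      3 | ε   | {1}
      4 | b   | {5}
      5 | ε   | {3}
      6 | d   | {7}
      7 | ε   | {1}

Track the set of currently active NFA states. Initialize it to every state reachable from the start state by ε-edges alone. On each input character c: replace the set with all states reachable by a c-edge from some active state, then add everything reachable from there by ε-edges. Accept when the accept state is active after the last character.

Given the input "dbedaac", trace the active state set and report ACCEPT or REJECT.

Answer: REJECT

Derivation:
initial (ε-close {0}): {0,1,2,3,4,6}
'd' @ 1: {1,7}  [accepting]
'b' @ 2: {}  — dead — no transitions
rest 'edaac' ignored (set empty)
final: {}; accept 1 not in set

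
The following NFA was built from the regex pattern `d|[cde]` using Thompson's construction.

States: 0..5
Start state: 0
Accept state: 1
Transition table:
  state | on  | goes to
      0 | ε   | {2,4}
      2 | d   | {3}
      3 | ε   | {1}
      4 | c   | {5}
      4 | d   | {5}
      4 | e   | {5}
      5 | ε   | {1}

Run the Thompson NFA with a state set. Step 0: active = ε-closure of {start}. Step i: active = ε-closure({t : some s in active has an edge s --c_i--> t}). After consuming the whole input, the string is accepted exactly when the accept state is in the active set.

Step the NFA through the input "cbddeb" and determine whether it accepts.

start: ε-closure({0}) = {0,2,4}
'c' @ 1: {1,5}  [accepting]
'b' @ 2: {}  — dead — no transitions
rest 'ddeb' ignored (set empty)
end set {} — state 1 not in

Answer: REJECT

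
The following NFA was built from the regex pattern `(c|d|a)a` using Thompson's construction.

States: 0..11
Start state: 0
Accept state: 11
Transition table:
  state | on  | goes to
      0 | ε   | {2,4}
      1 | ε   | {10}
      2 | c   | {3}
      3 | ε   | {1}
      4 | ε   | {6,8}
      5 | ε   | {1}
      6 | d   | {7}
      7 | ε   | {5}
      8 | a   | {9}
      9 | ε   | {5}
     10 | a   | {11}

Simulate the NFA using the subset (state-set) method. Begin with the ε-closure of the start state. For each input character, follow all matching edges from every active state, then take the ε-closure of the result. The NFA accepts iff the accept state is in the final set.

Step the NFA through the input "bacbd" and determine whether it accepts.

start: ε-closure({0}) = {0,2,4,6,8}
'b' @ 1: {}  — dead — no transitions
rest 'acbd' ignored (set empty)
final: {}; accept 11 not in set

Answer: REJECT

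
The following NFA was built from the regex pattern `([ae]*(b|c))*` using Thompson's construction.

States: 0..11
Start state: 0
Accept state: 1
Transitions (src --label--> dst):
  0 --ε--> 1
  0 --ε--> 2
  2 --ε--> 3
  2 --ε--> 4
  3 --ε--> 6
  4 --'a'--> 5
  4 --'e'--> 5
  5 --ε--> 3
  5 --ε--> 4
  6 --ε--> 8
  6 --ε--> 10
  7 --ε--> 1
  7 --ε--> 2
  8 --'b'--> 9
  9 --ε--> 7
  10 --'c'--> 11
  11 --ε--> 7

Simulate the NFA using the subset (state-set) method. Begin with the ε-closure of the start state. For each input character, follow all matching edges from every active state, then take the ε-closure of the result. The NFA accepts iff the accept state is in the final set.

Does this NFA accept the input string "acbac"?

start: ε-closure({0}) = {0,1,2,3,4,6,8,10}
'a' @ 1: {3,4,5,6,8,10}
'c' @ 2: {1,2,3,4,6,7,8,10,11}  (accept∈set)
'b' @ 3: {1,2,3,4,6,7,8,9,10}  (accept∈set)
'a' @ 4: {3,4,5,6,8,10}
'c' @ 5: {1,2,3,4,6,7,8,10,11}  (accept∈set)
end set {1,2,3,4,6,7,8,10,11} — state 1 in

Answer: ACCEPT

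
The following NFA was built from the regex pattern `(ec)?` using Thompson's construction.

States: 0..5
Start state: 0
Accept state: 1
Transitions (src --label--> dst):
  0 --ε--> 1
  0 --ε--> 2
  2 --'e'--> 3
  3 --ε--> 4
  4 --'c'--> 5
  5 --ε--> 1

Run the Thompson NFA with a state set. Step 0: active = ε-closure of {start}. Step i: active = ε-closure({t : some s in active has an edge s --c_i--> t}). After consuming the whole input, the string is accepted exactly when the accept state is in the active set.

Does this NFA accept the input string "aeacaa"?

start: ε-closure({0}) = {0,1,2}
'a' @ 1: {}  — no active states
rest 'eacaa' ignored (set empty)
final: {}; accept 1 not in set

Answer: REJECT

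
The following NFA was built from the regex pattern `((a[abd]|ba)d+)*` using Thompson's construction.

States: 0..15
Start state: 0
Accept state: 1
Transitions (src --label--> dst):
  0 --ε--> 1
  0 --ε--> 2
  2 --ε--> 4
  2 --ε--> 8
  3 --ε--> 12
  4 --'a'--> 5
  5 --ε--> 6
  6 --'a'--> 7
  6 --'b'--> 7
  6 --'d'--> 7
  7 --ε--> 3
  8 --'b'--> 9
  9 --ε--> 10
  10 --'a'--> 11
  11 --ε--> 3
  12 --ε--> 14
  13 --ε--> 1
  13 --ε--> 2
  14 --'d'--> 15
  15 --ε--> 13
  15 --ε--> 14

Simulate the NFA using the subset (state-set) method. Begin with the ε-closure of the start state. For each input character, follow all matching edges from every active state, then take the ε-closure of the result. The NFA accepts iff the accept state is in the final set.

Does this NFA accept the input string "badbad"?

Answer: ACCEPT

Trace:
start: ε-closure({0}) = {0,1,2,4,8}
'b' @ 1: {9,10}
'a' @ 2: {3,11,12,14}
'd' @ 3: {1,2,4,8,13,14,15}  ✓accept
'b' @ 4: {9,10}
'a' @ 5: {3,11,12,14}
'd' @ 6: {1,2,4,8,13,14,15}  ✓accept
end set {1,2,4,8,13,14,15} — state 1 in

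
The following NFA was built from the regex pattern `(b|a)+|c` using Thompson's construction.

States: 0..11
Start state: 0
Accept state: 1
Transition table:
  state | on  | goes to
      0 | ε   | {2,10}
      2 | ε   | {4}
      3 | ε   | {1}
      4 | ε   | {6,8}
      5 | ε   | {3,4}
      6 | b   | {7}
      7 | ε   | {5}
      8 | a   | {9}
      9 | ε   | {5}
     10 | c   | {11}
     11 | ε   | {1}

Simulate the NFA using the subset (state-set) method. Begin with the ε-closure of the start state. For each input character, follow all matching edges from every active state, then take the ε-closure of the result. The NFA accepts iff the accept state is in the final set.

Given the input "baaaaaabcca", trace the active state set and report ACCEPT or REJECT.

Answer: REJECT

Trace:
initial (ε-close {0}): {0,2,4,6,8,10}
'b' @ 1: {1,3,4,5,6,7,8}  (accept∈set)
'a' @ 2: {1,3,4,5,6,8,9}  (accept∈set)
'a' @ 3: {1,3,4,5,6,8,9}  (accept∈set)
'a' @ 4: {1,3,4,5,6,8,9}  (accept∈set)
'a' @ 5: {1,3,4,5,6,8,9}  (accept∈set)
'a' @ 6: {1,3,4,5,6,8,9}  (accept∈set)
'a' @ 7: {1,3,4,5,6,8,9}  (accept∈set)
'b' @ 8: {1,3,4,5,6,7,8}  (accept∈set)
'c' @ 9: {}  — no active states
rest 'ca' ignored (set empty)
end set {} — state 1 not in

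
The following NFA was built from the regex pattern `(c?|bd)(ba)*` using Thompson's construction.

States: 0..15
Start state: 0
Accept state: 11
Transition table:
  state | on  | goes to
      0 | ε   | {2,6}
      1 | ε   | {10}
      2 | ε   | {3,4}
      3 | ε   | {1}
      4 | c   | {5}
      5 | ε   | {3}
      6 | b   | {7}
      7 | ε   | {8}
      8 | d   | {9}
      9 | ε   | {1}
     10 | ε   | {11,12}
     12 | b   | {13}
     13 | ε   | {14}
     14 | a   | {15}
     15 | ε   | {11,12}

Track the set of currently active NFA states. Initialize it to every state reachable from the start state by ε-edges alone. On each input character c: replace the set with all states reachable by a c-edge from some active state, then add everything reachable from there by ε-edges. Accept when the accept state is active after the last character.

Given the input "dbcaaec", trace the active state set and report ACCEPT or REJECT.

Answer: REJECT

Steps:
initial (ε-close {0}): {0,1,2,3,4,6,10,11,12}
'd' @ 1: {}  — state set empty
rest 'bcaaec' ignored (set empty)
after full input: {}  (accept=11 not in)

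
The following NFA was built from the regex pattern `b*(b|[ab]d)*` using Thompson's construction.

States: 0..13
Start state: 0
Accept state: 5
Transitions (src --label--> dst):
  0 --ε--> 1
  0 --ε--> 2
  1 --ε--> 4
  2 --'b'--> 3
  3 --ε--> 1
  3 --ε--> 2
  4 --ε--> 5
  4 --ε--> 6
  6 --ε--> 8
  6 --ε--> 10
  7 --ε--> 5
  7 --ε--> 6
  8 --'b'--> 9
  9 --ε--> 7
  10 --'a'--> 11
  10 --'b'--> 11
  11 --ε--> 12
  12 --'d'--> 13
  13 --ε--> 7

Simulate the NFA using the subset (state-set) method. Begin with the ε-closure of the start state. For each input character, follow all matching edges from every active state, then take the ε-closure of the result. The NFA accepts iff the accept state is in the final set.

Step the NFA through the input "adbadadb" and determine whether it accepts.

Answer: ACCEPT

Steps:
initial (ε-close {0}): {0,1,2,4,5,6,8,10}
'a' @ 1: {11,12}
'd' @ 2: {5,6,7,8,10,13}  [accepting]
'b' @ 3: {5,6,7,8,9,10,11,12}  [accepting]
'a' @ 4: {11,12}
'd' @ 5: {5,6,7,8,10,13}  [accepting]
'a' @ 6: {11,12}
'd' @ 7: {5,6,7,8,10,13}  [accepting]
'b' @ 8: {5,6,7,8,9,10,11,12}  [accepting]
after full input: {5,6,7,8,9,10,11,12}  (accept=5 in)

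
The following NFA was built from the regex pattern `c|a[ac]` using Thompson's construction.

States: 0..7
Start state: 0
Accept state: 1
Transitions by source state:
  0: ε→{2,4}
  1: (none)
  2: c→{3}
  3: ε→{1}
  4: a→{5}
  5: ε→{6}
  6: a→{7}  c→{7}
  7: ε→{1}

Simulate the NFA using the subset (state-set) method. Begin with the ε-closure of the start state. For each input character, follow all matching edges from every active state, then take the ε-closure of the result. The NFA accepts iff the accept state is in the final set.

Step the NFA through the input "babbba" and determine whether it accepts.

Answer: REJECT

Trace:
S₀ = ε-closure({0}) = {0,2,4}
'b' @ 1: {}  — no active states
rest 'abbba' ignored (set empty)
end set {} — state 1 not in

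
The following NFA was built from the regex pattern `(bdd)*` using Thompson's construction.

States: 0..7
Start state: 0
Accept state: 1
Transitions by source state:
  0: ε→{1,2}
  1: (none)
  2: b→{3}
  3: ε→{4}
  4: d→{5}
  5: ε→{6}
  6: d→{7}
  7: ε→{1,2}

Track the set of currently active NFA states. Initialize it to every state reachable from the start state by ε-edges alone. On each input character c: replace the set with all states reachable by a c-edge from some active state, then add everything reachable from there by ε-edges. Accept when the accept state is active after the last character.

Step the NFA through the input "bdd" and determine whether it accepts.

S₀ = ε-closure({0}) = {0,1,2}
'b' @ 1: {3,4}
'd' @ 2: {5,6}
'd' @ 3: {1,2,7}  (accept∈set)
after full input: {1,2,7}  (accept=1 in)

Answer: ACCEPT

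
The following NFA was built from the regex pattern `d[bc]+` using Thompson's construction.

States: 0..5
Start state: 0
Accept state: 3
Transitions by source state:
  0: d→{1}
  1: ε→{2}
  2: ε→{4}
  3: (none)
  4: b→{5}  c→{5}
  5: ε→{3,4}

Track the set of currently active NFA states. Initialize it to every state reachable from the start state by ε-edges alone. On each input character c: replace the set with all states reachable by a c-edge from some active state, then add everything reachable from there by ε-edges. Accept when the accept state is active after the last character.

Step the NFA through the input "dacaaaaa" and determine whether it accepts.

Answer: REJECT

Trace:
S₀ = ε-closure({0}) = {0}
'd' @ 1: {1,2,4}
'a' @ 2: {}  — state set empty
rest 'caaaaa' ignored (set empty)
final: {}; accept 3 not in set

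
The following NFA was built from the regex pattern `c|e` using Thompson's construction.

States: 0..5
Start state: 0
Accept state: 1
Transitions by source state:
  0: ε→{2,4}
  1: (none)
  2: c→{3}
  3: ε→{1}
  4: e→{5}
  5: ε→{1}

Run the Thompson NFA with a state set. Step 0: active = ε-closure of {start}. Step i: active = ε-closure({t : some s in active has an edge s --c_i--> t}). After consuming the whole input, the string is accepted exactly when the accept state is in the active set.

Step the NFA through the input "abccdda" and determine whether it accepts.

Answer: REJECT

Steps:
start: ε-closure({0}) = {0,2,4}
'a' @ 1: {}  — no active states
rest 'bccdda' ignored (set empty)
end set {} — state 1 not in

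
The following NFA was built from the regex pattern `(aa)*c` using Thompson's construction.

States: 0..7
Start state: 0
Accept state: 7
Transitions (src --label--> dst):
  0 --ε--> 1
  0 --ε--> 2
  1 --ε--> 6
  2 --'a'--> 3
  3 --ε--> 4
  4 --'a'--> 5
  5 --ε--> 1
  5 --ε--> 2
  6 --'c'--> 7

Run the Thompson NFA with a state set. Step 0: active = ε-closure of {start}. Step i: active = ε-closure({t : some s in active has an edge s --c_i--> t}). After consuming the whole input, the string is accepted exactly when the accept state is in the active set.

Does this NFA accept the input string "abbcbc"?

S₀ = ε-closure({0}) = {0,1,2,6}
'a' @ 1: {3,4}
'b' @ 2: {}  — no active states
rest 'bcbc' ignored (set empty)
end set {} — state 7 not in

Answer: REJECT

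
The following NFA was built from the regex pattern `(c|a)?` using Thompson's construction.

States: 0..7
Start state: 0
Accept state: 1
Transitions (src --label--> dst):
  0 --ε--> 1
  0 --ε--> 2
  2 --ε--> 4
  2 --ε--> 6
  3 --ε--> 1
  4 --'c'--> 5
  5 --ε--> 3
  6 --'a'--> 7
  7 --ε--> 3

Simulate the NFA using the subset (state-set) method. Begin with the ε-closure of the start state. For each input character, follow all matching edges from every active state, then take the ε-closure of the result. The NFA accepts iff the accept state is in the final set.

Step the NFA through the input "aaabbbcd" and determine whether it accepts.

S₀ = ε-closure({0}) = {0,1,2,4,6}
'a' @ 1: {1,3,7}  [accepting]
'a' @ 2: {}  — state set empty
rest 'abbbcd' ignored (set empty)
end set {} — state 1 not in

Answer: REJECT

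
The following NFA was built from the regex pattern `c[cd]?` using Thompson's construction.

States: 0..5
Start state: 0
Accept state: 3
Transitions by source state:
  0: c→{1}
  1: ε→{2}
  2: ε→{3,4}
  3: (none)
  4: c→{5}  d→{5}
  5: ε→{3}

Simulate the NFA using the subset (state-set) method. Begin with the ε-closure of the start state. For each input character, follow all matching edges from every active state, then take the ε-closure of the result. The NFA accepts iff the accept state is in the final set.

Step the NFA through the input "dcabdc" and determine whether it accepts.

Answer: REJECT

Trace:
initial (ε-close {0}): {0}
'd' @ 1: {}  — state set empty
rest 'cabdc' ignored (set empty)
final: {}; accept 3 not in set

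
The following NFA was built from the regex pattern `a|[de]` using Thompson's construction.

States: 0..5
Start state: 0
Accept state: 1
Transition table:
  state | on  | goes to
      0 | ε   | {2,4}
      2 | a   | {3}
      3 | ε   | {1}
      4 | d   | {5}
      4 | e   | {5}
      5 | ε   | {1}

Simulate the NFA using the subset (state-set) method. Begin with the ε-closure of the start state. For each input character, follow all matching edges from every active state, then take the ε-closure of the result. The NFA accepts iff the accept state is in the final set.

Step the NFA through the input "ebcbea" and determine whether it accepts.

Answer: REJECT

Trace:
start: ε-closure({0}) = {0,2,4}
'e' @ 1: {1,5}  [accepting]
'b' @ 2: {}  — dead — no transitions
rest 'cbea' ignored (set empty)
after full input: {}  (accept=1 not in)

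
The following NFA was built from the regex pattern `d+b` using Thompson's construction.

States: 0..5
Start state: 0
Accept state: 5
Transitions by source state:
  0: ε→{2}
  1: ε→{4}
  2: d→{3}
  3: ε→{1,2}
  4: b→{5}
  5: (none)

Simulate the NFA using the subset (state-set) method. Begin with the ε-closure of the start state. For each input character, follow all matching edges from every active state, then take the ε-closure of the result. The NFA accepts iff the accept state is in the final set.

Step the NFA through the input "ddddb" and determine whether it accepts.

Answer: ACCEPT

Trace:
S₀ = ε-closure({0}) = {0,2}
'd' @ 1: {1,2,3,4}
'd' @ 2: {1,2,3,4}
'd' @ 3: {1,2,3,4}
'd' @ 4: {1,2,3,4}
'b' @ 5: {5}  [accepting]
final: {5}; accept 5 in set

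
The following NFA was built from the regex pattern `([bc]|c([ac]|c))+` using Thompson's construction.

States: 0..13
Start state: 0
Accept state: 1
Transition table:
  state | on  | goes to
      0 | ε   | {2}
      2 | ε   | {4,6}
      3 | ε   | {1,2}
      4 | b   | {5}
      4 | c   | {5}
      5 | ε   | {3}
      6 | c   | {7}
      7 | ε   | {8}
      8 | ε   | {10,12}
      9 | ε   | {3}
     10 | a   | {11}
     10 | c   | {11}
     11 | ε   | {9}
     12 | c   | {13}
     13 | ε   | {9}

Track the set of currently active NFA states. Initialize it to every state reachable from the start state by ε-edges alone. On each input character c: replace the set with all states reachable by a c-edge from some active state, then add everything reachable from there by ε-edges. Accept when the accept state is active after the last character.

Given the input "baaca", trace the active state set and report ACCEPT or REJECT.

start: ε-closure({0}) = {0,2,4,6}
'b' @ 1: {1,2,3,4,5,6}  (accept∈set)
'a' @ 2: {}  — dead — no transitions
rest 'aca' ignored (set empty)
after full input: {}  (accept=1 not in)

Answer: REJECT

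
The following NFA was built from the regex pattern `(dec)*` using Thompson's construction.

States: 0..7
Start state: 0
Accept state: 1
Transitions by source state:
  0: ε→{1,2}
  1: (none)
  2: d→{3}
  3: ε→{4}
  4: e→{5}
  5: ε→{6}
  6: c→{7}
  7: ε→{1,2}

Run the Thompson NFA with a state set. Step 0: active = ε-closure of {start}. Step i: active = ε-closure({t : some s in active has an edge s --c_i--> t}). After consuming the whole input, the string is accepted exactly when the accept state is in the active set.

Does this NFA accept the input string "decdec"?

Answer: ACCEPT

Derivation:
S₀ = ε-closure({0}) = {0,1,2}
'd' @ 1: {3,4}
'e' @ 2: {5,6}
'c' @ 3: {1,2,7}  ✓accept
'd' @ 4: {3,4}
'e' @ 5: {5,6}
'c' @ 6: {1,2,7}  ✓accept
end set {1,2,7} — state 1 in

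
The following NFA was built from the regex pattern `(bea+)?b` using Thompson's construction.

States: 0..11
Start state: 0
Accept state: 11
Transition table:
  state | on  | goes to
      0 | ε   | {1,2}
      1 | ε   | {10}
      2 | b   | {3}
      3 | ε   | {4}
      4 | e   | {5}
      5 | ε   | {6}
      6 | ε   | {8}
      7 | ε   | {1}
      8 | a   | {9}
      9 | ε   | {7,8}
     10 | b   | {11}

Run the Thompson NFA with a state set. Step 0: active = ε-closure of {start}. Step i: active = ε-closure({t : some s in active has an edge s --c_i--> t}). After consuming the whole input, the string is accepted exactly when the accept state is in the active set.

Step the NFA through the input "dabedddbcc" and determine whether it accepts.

Answer: REJECT

Steps:
S₀ = ε-closure({0}) = {0,1,2,10}
'd' @ 1: {}  — dead — no transitions
rest 'abedddbcc' ignored (set empty)
final: {}; accept 11 not in set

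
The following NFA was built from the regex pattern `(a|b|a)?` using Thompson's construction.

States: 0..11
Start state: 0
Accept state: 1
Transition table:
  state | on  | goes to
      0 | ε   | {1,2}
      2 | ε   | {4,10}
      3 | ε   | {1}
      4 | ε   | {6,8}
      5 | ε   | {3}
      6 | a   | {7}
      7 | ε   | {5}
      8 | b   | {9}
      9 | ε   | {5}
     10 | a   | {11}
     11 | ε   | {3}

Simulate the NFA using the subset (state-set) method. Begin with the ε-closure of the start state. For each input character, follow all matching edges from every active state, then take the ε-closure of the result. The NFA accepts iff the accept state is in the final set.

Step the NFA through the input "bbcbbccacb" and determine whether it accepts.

Answer: REJECT

Derivation:
start: ε-closure({0}) = {0,1,2,4,6,8,10}
'b' @ 1: {1,3,5,9}  [accepting]
'b' @ 2: {}  — no active states
rest 'cbbccacb' ignored (set empty)
end set {} — state 1 not in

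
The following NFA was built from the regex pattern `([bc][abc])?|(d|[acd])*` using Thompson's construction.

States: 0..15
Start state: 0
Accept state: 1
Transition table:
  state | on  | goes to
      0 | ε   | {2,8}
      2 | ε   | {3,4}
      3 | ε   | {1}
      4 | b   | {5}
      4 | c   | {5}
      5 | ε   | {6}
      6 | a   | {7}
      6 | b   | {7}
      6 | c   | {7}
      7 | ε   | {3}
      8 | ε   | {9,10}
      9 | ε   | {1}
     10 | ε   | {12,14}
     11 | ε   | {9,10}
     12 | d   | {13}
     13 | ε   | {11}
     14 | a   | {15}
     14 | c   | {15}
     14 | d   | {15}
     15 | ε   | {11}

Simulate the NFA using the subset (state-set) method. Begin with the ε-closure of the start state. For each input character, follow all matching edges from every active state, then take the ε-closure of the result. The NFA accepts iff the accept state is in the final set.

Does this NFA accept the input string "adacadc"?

start: ε-closure({0}) = {0,1,2,3,4,8,9,10,12,14}
'a' @ 1: {1,9,10,11,12,14,15}  ✓accept
'd' @ 2: {1,9,10,11,12,13,14,15}  ✓accept
'a' @ 3: {1,9,10,11,12,14,15}  ✓accept
'c' @ 4: {1,9,10,11,12,14,15}  ✓accept
'a' @ 5: {1,9,10,11,12,14,15}  ✓accept
'd' @ 6: {1,9,10,11,12,13,14,15}  ✓accept
'c' @ 7: {1,9,10,11,12,14,15}  ✓accept
after full input: {1,9,10,11,12,14,15}  (accept=1 in)

Answer: ACCEPT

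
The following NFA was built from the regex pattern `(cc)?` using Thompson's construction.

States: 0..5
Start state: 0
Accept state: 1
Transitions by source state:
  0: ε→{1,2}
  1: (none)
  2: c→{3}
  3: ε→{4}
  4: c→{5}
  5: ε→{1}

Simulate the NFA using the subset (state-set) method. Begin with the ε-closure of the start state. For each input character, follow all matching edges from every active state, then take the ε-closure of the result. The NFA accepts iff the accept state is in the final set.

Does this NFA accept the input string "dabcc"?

initial (ε-close {0}): {0,1,2}
'd' @ 1: {}  — no active states
rest 'abcc' ignored (set empty)
final: {}; accept 1 not in set

Answer: REJECT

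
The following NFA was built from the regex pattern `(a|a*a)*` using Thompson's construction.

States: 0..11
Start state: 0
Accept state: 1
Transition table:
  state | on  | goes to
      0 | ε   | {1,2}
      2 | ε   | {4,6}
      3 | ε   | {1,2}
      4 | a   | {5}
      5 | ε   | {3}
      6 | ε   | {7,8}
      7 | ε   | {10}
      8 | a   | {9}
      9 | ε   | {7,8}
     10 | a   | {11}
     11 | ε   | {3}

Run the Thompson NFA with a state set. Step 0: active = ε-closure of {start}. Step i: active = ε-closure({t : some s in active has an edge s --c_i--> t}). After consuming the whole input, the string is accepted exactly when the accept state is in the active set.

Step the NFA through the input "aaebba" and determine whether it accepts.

Answer: REJECT

Steps:
S₀ = ε-closure({0}) = {0,1,2,4,6,7,8,10}
'a' @ 1: {1,2,3,4,5,6,7,8,9,10,11}  (accept∈set)
'a' @ 2: {1,2,3,4,5,6,7,8,9,10,11}  (accept∈set)
'e' @ 3: {}  — state set empty
rest 'bba' ignored (set empty)
final: {}; accept 1 not in set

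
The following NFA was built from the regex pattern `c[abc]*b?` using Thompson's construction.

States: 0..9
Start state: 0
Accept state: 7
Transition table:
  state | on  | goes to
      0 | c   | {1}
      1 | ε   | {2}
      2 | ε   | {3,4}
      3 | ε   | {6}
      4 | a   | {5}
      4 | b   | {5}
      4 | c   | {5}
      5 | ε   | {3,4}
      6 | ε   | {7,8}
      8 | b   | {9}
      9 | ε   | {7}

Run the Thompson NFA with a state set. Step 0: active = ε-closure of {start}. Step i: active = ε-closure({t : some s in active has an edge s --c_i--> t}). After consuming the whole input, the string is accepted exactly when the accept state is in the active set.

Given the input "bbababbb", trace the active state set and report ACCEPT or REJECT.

start: ε-closure({0}) = {0}
'b' @ 1: {}  — state set empty
rest 'bababbb' ignored (set empty)
end set {} — state 7 not in

Answer: REJECT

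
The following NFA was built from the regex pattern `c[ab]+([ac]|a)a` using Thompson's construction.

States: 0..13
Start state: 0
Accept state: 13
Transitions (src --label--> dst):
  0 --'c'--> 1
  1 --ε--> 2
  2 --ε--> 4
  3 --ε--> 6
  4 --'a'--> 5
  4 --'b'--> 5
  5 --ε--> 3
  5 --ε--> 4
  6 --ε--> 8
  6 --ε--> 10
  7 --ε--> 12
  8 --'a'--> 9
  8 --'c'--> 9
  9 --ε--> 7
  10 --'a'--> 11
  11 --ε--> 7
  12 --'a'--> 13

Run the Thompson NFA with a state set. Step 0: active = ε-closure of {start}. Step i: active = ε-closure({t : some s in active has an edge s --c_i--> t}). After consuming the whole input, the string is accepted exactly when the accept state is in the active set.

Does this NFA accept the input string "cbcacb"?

Answer: REJECT

Derivation:
initial (ε-close {0}): {0}
'c' @ 1: {1,2,4}
'b' @ 2: {3,4,5,6,8,10}
'c' @ 3: {7,9,12}
'a' @ 4: {13}  [accepting]
'c' @ 5: {}  — state set empty
rest 'b' ignored (set empty)
end set {} — state 13 not in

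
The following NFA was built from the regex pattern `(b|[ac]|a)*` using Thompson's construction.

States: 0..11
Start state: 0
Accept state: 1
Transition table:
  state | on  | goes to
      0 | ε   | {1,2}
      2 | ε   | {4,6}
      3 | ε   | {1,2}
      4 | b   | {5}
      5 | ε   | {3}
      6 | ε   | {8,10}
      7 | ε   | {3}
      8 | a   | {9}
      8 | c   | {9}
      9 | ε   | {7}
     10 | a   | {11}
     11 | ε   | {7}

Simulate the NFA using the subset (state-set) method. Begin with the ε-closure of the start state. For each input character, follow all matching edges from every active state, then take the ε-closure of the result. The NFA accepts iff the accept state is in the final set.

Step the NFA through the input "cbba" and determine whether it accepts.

start: ε-closure({0}) = {0,1,2,4,6,8,10}
'c' @ 1: {1,2,3,4,6,7,8,9,10}  ✓accept
'b' @ 2: {1,2,3,4,5,6,8,10}  ✓accept
'b' @ 3: {1,2,3,4,5,6,8,10}  ✓accept
'a' @ 4: {1,2,3,4,6,7,8,9,10,11}  ✓accept
after full input: {1,2,3,4,6,7,8,9,10,11}  (accept=1 in)

Answer: ACCEPT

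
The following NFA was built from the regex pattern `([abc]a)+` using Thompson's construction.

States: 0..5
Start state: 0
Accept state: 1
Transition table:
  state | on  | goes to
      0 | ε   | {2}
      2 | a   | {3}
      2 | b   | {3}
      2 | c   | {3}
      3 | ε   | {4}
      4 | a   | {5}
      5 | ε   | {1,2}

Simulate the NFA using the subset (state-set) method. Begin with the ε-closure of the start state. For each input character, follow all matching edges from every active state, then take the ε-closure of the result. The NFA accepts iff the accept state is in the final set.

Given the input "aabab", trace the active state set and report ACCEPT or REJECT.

Answer: REJECT

Derivation:
initial (ε-close {0}): {0,2}
'a' @ 1: {3,4}
'a' @ 2: {1,2,5}  ✓accept
'b' @ 3: {3,4}
'a' @ 4: {1,2,5}  ✓accept
'b' @ 5: {3,4}
final: {3,4}; accept 1 not in set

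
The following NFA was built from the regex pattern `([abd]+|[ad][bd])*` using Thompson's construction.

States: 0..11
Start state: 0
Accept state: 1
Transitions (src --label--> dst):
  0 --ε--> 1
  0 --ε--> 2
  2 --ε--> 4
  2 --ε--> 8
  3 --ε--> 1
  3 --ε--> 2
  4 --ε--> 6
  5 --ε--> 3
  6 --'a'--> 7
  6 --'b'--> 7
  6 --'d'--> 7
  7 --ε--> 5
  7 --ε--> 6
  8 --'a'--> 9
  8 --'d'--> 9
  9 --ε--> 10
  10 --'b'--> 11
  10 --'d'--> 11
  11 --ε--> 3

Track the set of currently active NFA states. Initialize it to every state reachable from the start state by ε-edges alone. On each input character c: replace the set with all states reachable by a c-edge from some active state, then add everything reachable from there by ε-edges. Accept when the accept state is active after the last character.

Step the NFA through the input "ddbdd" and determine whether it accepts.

start: ε-closure({0}) = {0,1,2,4,6,8}
'd' @ 1: {1,2,3,4,5,6,7,8,9,10}  (accept∈set)
'd' @ 2: {1,2,3,4,5,6,7,8,9,10,11}  (accept∈set)
'b' @ 3: {1,2,3,4,5,6,7,8,11}  (accept∈set)
'd' @ 4: {1,2,3,4,5,6,7,8,9,10}  (accept∈set)
'd' @ 5: {1,2,3,4,5,6,7,8,9,10,11}  (accept∈set)
after full input: {1,2,3,4,5,6,7,8,9,10,11}  (accept=1 in)

Answer: ACCEPT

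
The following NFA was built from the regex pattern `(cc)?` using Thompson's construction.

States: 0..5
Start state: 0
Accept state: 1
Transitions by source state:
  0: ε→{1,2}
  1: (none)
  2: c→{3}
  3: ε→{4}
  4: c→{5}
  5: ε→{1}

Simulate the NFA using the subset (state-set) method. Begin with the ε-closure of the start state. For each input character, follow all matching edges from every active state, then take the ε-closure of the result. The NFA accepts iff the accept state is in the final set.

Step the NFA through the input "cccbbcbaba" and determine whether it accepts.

start: ε-closure({0}) = {0,1,2}
'c' @ 1: {3,4}
'c' @ 2: {1,5}  ✓accept
'c' @ 3: {}  — no active states
rest 'bbcbaba' ignored (set empty)
final: {}; accept 1 not in set

Answer: REJECT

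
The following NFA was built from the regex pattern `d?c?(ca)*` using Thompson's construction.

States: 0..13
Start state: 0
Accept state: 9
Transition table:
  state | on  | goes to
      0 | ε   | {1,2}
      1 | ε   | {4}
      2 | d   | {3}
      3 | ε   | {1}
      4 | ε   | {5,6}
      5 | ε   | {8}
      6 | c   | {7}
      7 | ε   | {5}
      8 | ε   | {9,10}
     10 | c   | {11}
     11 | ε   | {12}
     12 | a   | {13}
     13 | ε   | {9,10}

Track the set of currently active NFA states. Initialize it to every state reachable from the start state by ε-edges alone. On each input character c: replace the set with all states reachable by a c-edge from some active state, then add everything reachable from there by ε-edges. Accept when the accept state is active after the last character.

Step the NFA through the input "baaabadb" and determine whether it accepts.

start: ε-closure({0}) = {0,1,2,4,5,6,8,9,10}
'b' @ 1: {}  — state set empty
rest 'aaabadb' ignored (set empty)
final: {}; accept 9 not in set

Answer: REJECT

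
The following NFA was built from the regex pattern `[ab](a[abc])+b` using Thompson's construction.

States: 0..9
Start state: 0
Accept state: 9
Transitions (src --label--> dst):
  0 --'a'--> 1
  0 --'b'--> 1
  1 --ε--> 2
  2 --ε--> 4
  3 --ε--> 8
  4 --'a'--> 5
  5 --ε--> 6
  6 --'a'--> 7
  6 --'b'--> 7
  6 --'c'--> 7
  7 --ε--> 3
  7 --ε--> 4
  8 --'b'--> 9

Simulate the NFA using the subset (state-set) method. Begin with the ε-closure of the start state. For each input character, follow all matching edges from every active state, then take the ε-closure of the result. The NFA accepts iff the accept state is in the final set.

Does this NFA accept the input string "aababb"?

Answer: ACCEPT

Trace:
start: ε-closure({0}) = {0}
'a' @ 1: {1,2,4}
'a' @ 2: {5,6}
'b' @ 3: {3,4,7,8}
'a' @ 4: {5,6}
'b' @ 5: {3,4,7,8}
'b' @ 6: {9}  ✓accept
final: {9}; accept 9 in set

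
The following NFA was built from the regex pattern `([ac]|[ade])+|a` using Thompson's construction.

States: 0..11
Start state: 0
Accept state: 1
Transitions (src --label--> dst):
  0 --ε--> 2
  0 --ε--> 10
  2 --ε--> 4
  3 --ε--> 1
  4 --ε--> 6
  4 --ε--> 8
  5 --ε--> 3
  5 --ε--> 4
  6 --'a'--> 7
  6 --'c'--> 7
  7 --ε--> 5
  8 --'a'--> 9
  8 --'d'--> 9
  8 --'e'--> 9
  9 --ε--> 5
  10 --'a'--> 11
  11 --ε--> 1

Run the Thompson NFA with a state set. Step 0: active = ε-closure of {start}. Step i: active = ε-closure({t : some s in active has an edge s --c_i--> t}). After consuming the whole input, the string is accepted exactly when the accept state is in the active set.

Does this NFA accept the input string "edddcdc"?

Answer: ACCEPT

Derivation:
S₀ = ε-closure({0}) = {0,2,4,6,8,10}
'e' @ 1: {1,3,4,5,6,8,9}  (accept∈set)
'd' @ 2: {1,3,4,5,6,8,9}  (accept∈set)
'd' @ 3: {1,3,4,5,6,8,9}  (accept∈set)
'd' @ 4: {1,3,4,5,6,8,9}  (accept∈set)
'c' @ 5: {1,3,4,5,6,7,8}  (accept∈set)
'd' @ 6: {1,3,4,5,6,8,9}  (accept∈set)
'c' @ 7: {1,3,4,5,6,7,8}  (accept∈set)
final: {1,3,4,5,6,7,8}; accept 1 in set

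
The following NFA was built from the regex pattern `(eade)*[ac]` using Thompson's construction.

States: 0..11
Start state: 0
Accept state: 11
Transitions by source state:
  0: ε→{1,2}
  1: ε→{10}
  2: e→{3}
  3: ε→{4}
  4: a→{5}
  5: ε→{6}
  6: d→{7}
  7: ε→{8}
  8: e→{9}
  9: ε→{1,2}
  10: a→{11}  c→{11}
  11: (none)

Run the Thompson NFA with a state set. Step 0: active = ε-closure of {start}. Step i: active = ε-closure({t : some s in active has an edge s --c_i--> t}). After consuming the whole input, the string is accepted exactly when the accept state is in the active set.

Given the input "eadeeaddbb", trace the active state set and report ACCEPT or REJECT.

Answer: REJECT

Steps:
S₀ = ε-closure({0}) = {0,1,2,10}
'e' @ 1: {3,4}
'a' @ 2: {5,6}
'd' @ 3: {7,8}
'e' @ 4: {1,2,9,10}
'e' @ 5: {3,4}
'a' @ 6: {5,6}
'd' @ 7: {7,8}
'd' @ 8: {}  — dead — no transitions
rest 'bb' ignored (set empty)
end set {} — state 11 not in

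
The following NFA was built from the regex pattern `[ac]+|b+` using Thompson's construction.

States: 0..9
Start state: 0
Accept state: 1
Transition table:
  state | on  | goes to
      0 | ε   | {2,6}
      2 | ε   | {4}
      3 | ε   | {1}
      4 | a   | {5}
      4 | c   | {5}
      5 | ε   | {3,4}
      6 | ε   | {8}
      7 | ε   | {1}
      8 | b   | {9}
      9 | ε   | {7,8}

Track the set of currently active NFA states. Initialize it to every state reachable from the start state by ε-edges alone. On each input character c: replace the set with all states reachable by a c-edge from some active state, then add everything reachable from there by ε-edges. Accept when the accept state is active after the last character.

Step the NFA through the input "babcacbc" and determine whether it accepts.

start: ε-closure({0}) = {0,2,4,6,8}
'b' @ 1: {1,7,8,9}  ✓accept
'a' @ 2: {}  — state set empty
rest 'bcacbc' ignored (set empty)
end set {} — state 1 not in

Answer: REJECT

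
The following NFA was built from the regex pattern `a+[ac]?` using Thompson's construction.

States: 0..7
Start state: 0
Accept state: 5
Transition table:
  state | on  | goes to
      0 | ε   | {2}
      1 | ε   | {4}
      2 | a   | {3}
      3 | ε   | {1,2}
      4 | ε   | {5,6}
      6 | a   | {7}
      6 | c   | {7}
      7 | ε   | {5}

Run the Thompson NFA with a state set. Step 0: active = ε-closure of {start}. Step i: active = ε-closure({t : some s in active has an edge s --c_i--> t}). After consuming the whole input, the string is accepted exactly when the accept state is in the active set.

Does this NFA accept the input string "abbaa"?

Answer: REJECT

Derivation:
S₀ = ε-closure({0}) = {0,2}
'a' @ 1: {1,2,3,4,5,6}  (accept∈set)
'b' @ 2: {}  — dead — no transitions
rest 'baa' ignored (set empty)
after full input: {}  (accept=5 not in)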